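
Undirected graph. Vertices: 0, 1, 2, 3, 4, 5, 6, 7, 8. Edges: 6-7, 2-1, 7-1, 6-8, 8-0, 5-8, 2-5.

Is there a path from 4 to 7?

No

4 has no edges, so nothing is reachable from it.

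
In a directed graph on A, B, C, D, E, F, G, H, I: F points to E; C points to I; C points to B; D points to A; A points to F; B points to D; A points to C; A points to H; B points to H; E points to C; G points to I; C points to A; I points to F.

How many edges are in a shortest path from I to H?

5

Distance 0: I.
Distance 1: F.
Distance 2: E.
Distance 3: C.
Distance 4: A, B.
Distance 5: D, H — contains H.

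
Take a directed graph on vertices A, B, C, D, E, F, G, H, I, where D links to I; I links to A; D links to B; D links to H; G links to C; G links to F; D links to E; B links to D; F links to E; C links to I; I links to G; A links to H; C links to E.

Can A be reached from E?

No

E has no outgoing edges, so nothing is reachable from it.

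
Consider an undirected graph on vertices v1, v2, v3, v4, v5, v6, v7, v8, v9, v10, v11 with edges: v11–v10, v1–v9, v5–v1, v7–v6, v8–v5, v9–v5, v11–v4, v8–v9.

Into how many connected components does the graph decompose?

5

From v1: component {v1, v5, v8, v9}.
From v2: component {v2}.
From v3: component {v3}.
From v4: component {v4, v10, v11}.
From v6: component {v6, v7}.
That's 5 components.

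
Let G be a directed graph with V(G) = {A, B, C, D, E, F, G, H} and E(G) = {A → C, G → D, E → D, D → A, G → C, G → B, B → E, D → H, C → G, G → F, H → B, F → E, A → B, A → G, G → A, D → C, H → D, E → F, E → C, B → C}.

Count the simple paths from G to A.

4

G→A
G→B→E→D→A
G→D→A
G→F→E→D→A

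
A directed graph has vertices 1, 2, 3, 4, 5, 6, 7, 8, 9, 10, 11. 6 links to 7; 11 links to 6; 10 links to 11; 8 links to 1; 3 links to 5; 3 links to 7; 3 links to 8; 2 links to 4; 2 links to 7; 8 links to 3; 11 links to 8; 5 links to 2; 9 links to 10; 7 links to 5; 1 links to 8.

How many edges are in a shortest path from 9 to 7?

4

Distance 0: 9.
Distance 1: 10.
Distance 2: 11.
Distance 3: 6, 8.
Distance 4: 1, 3, 7 — contains 7.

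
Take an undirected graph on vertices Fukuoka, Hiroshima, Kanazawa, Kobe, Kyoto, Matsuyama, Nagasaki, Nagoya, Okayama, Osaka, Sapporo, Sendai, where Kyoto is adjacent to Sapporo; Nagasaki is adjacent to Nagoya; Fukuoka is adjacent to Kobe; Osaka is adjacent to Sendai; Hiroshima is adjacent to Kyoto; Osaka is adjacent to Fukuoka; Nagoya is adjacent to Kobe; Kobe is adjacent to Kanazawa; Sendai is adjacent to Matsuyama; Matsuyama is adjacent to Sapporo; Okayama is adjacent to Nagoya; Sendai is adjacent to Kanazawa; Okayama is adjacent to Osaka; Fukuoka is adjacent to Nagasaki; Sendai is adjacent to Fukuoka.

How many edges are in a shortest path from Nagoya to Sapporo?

5

Distance 0: Nagoya.
Distance 1: Kobe, Nagasaki, Okayama.
Distance 2: Fukuoka, Kanazawa, Osaka.
Distance 3: Sendai.
Distance 4: Matsuyama.
Distance 5: Sapporo — contains Sapporo.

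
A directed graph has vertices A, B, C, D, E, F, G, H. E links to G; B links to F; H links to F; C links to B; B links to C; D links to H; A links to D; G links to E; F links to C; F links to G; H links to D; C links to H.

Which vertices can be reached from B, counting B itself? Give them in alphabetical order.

B, C, D, E, F, G, H

Start at B.
Its neighbours: C, F.
Then their neighbours: G, H.
Then next layer: D, E.
Nothing further is reachable.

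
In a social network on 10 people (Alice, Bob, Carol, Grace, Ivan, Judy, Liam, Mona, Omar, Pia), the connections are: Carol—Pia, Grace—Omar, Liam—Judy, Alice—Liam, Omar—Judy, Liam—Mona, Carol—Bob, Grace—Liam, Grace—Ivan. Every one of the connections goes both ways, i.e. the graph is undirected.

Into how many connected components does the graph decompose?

2

From Alice: component {Alice, Grace, Ivan, Judy, Liam, Mona, Omar}.
From Bob: component {Bob, Carol, Pia}.
That's 2 components.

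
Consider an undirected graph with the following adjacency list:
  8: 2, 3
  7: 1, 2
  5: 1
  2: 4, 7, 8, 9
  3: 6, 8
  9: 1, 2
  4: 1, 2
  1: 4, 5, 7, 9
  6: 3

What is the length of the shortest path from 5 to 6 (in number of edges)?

6

Distance 0: 5.
Distance 1: 1.
Distance 2: 4, 7, 9.
Distance 3: 2.
Distance 4: 8.
Distance 5: 3.
Distance 6: 6 — contains 6.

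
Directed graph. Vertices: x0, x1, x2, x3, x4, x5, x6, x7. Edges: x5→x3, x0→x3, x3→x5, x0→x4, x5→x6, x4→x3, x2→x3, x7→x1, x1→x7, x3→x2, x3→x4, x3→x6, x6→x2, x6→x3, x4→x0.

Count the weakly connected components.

From x0: component {x0, x2, x3, x4, x5, x6}.
From x1: component {x1, x7}.
That's 2 components.

2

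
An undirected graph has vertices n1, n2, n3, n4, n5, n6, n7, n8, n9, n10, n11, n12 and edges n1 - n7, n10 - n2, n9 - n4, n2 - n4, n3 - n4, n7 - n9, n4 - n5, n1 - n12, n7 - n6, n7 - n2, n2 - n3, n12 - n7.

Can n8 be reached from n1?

No

Explore from n1.
Distance 1: reach n7, n12.
Distance 2: reach n2, n6, n9.
Distance 3: reach n3, n4, n10.
Distance 4: reach n5.
The search is exhausted without reaching n8; it lies in a different component.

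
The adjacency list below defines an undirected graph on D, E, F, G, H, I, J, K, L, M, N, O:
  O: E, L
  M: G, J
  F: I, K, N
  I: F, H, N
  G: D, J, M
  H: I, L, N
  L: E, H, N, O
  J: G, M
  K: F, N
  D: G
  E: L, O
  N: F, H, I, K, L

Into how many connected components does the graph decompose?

From D: component {D, G, J, M}.
From E: component {E, F, H, I, K, L, N, O}.
That's 2 components.

2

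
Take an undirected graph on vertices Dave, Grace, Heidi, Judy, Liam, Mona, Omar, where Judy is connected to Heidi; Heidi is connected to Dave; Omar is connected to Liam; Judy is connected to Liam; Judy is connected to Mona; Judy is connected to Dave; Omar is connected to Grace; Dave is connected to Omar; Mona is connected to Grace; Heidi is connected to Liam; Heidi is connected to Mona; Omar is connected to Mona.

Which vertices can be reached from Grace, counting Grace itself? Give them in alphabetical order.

Start at Grace.
Its neighbours: Mona, Omar.
Then their neighbours: Dave, Heidi, Judy, Liam.
Every vertex is now reached.

Dave, Grace, Heidi, Judy, Liam, Mona, Omar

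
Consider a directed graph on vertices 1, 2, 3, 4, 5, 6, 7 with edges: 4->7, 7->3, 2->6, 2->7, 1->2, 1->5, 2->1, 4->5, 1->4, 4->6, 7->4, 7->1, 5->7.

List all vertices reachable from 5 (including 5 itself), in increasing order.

Start at 5.
Its neighbours: 7.
Then their neighbours: 1, 3, 4.
Then next layer: 2, 6.
Every vertex is now reached.

1, 2, 3, 4, 5, 6, 7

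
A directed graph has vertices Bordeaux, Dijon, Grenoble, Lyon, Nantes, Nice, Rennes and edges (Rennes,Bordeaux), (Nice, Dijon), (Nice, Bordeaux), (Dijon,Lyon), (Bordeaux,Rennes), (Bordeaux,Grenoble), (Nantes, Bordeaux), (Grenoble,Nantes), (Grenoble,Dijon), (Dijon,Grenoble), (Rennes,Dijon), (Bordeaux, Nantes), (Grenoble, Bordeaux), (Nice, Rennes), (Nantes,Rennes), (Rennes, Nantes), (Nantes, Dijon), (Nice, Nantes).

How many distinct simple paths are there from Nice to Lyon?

Nice→Bordeaux→Grenoble→Dijon→Lyon
Nice→Bordeaux→Grenoble→Nantes→Dijon→Lyon
Nice→Bordeaux→Grenoble→Nantes→Rennes→Dijon→Lyon
Nice→Bordeaux→Nantes→Dijon→Lyon
Nice→Bordeaux→Nantes→Rennes→Dijon→Lyon
Nice→Bordeaux→Rennes→Dijon→Lyon
Nice→Bordeaux→Rennes→Nantes→Dijon→Lyon
Nice→Dijon→Lyon
... and 11 more.

19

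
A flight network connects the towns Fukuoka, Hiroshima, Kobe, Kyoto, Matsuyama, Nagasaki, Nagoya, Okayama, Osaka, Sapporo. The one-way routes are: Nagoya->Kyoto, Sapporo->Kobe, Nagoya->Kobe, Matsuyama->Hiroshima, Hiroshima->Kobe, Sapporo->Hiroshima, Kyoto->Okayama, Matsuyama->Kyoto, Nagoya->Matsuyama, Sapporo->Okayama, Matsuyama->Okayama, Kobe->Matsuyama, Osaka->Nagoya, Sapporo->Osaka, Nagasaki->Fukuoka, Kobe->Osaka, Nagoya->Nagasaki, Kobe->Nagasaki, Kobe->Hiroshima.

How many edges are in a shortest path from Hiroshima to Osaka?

Distance 0: Hiroshima.
Distance 1: Kobe.
Distance 2: Matsuyama, Nagasaki, Osaka — contains Osaka.

2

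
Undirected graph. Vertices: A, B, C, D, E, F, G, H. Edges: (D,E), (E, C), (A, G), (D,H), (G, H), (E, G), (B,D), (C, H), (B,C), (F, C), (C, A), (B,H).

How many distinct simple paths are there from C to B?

12

C–A–G–E–D–B
C–A–G–E–D–H–B
C–A–G–H–B
C–A–G–H–D–B
C–B
C–E–D–B
C–E–D–H–B
C–E–G–H–B
C–E–G–H–D–B
C–H–B
C–H–D–B
C–H–G–E–D–B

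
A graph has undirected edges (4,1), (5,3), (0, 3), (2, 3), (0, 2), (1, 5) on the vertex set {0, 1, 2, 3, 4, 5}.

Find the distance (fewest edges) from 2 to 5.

Distance 0: 2.
Distance 1: 0, 3.
Distance 2: 5 — contains 5.

2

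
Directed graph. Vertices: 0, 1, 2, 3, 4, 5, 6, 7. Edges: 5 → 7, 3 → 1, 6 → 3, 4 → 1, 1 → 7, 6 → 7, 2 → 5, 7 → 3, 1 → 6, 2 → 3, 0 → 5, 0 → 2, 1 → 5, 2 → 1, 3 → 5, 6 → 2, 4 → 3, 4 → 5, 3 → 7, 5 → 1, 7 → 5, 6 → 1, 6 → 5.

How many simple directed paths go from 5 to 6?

2

5→1→6
5→7→3→1→6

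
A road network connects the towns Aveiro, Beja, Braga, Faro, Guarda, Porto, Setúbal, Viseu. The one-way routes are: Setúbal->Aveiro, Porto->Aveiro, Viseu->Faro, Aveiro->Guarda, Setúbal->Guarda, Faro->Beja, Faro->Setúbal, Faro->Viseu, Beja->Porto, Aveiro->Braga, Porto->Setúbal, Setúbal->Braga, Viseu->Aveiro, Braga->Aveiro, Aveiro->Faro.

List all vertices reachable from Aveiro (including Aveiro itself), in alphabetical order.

Start at Aveiro.
Its neighbours: Braga, Faro, Guarda.
Then their neighbours: Beja, Setúbal, Viseu.
Then next layer: Porto.
Every vertex is now reached.

Aveiro, Beja, Braga, Faro, Guarda, Porto, Setúbal, Viseu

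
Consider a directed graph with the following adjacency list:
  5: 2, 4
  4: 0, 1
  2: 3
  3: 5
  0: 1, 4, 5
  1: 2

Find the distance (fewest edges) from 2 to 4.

Distance 0: 2.
Distance 1: 3.
Distance 2: 5.
Distance 3: 4 — contains 4.

3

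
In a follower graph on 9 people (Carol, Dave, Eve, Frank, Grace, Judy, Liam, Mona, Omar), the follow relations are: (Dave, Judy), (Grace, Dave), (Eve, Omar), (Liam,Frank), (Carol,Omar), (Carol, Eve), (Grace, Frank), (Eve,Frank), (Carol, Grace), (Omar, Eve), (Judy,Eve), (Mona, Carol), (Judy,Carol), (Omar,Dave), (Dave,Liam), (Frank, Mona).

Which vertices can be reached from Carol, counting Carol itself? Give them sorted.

Carol, Dave, Eve, Frank, Grace, Judy, Liam, Mona, Omar

Start at Carol.
Its neighbours: Eve, Grace, Omar.
Then their neighbours: Dave, Frank.
Then next layer: Judy, Liam, Mona.
Every vertex is now reached.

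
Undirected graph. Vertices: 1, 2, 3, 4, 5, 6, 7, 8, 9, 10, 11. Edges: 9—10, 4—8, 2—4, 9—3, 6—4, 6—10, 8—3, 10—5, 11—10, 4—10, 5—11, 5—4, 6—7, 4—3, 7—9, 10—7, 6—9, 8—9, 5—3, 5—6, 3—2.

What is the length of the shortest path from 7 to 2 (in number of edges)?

Distance 0: 7.
Distance 1: 6, 9, 10.
Distance 2: 3, 4, 5, 8, 11.
Distance 3: 2 — contains 2.

3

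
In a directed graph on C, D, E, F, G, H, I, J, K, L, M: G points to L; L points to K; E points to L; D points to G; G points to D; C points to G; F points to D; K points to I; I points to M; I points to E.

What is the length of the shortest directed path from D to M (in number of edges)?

5

Distance 0: D.
Distance 1: G.
Distance 2: L.
Distance 3: K.
Distance 4: I.
Distance 5: E, M — contains M.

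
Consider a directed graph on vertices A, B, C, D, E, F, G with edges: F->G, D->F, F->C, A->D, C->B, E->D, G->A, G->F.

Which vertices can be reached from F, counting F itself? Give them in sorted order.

Start at F.
Its neighbours: C, G.
Then their neighbours: A, B.
Then next layer: D.
Nothing further is reachable.

A, B, C, D, F, G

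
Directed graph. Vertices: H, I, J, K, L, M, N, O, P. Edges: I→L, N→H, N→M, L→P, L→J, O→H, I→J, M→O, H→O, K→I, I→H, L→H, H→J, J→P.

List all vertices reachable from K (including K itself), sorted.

H, I, J, K, L, O, P

Start at K.
Its neighbours: I.
Then their neighbours: H, J, L.
Then next layer: O, P.
Nothing further is reachable.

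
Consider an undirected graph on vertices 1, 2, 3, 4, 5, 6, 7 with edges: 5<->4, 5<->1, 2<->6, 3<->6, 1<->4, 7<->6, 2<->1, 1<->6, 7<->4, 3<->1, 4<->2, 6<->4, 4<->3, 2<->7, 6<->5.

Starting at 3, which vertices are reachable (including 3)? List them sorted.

1, 2, 3, 4, 5, 6, 7

Start at 3.
Its neighbours: 1, 4, 6.
Then their neighbours: 2, 5, 7.
Every vertex is now reached.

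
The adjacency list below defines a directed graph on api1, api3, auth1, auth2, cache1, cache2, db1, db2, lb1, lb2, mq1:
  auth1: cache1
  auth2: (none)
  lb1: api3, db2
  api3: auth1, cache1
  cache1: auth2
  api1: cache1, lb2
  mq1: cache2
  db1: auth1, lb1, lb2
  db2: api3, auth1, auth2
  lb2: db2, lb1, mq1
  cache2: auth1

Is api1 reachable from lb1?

Explore from lb1.
Distance 1: reach api3, db2.
Distance 2: reach auth1, auth2, cache1.
The search from lb1 is exhausted; no directed path reaches api1.

No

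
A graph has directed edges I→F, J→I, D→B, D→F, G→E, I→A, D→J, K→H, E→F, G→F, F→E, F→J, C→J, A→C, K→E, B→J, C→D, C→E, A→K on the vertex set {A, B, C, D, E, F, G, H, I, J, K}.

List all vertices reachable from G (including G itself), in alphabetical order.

Start at G.
Its neighbours: E, F.
Then their neighbours: J.
Then next layer: I.
Then next layer: A.
Then next layer: C, K.
Then next layer: D, H.
Then next layer: B.
Every vertex is now reached.

A, B, C, D, E, F, G, H, I, J, K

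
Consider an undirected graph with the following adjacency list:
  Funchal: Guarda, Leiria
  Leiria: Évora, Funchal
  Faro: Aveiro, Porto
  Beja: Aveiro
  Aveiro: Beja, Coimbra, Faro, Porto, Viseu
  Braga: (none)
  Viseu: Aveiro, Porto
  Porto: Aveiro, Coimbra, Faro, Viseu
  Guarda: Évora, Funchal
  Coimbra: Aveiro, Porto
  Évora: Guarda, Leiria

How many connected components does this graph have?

3

From Aveiro: component {Aveiro, Beja, Coimbra, Faro, Porto, Viseu}.
From Braga: component {Braga}.
From Évora: component {Évora, Funchal, Guarda, Leiria}.
That's 3 components.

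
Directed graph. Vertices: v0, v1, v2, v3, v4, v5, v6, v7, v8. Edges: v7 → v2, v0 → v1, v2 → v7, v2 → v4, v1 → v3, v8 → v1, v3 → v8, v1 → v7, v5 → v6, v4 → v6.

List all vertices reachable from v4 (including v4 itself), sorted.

Start at v4.
Its neighbours: v6.
Nothing further is reachable.

v4, v6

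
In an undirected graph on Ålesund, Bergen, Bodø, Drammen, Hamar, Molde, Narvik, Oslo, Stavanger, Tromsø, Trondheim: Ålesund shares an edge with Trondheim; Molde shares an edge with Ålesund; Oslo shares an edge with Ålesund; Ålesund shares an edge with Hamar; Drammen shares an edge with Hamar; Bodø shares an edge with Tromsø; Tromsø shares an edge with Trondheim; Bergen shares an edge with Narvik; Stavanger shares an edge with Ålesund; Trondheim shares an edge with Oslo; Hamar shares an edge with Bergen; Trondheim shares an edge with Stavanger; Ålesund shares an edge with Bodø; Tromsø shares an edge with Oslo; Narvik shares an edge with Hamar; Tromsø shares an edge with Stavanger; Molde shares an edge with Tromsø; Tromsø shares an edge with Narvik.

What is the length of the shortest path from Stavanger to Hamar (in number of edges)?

2

Distance 0: Stavanger.
Distance 1: Ålesund, Tromsø, Trondheim.
Distance 2: Bodø, Hamar, Molde, Narvik, Oslo — contains Hamar.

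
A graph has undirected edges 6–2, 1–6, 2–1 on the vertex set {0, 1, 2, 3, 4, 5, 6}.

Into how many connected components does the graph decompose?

From 0: component {0}.
From 1: component {1, 2, 6}.
From 3: component {3}.
From 4: component {4}.
From 5: component {5}.
That's 5 components.

5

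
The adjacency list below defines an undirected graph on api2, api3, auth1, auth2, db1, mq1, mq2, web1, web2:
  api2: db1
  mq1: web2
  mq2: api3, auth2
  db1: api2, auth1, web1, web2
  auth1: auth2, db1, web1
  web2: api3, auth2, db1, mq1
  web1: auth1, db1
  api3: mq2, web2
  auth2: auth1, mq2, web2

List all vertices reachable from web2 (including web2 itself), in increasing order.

api2, api3, auth1, auth2, db1, mq1, mq2, web1, web2

Start at web2.
Its neighbours: api3, auth2, db1, mq1.
Then their neighbours: api2, auth1, mq2, web1.
Every vertex is now reached.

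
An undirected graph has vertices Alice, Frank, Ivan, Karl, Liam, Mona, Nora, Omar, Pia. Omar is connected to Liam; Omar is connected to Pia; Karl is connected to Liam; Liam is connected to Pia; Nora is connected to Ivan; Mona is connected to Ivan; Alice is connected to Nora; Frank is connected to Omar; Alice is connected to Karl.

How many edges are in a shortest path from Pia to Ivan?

Distance 0: Pia.
Distance 1: Liam, Omar.
Distance 2: Frank, Karl.
Distance 3: Alice.
Distance 4: Nora.
Distance 5: Ivan — contains Ivan.

5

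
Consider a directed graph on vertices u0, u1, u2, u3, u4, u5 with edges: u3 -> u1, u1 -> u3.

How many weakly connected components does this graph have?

From u0: component {u0}.
From u1: component {u1, u3}.
From u2: component {u2}.
From u4: component {u4}.
From u5: component {u5}.
That's 5 components.

5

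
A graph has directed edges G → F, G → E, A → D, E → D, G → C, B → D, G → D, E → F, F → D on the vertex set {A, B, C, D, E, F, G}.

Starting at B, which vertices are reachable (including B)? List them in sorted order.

Start at B.
Its neighbours: D.
Nothing further is reachable.

B, D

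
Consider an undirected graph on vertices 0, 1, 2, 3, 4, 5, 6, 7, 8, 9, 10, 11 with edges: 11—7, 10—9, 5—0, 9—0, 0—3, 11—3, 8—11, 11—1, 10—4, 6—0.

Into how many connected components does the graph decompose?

From 0: component {0, 1, 3, 4, 5, 6, 7, 8, 9, 10, 11}.
From 2: component {2}.
That's 2 components.

2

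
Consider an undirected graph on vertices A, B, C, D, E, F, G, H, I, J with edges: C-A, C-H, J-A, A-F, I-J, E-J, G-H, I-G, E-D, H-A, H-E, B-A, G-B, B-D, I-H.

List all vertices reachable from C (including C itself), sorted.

Start at C.
Its neighbours: A, H.
Then their neighbours: B, E, F, G, I, J.
Then next layer: D.
Every vertex is now reached.

A, B, C, D, E, F, G, H, I, J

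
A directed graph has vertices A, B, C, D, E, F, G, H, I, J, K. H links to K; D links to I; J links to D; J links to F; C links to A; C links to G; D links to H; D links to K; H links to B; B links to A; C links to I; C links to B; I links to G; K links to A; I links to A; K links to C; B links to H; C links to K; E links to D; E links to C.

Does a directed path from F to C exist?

F has no outgoing edges, so nothing is reachable from it.

No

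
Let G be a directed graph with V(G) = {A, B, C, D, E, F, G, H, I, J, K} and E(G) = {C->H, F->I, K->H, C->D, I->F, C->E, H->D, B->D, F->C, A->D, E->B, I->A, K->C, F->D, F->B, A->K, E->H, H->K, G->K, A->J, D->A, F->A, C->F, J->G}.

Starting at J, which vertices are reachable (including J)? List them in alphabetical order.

A, B, C, D, E, F, G, H, I, J, K

Start at J.
Its neighbours: G.
Then their neighbours: K.
Then next layer: C, H.
Then next layer: D, E, F.
Then next layer: A, B, I.
Every vertex is now reached.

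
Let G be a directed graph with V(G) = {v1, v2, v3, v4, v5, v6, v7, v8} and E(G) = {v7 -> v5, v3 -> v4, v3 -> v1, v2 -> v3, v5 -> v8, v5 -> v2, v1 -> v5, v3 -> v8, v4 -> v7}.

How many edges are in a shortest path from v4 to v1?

Distance 0: v4.
Distance 1: v7.
Distance 2: v5.
Distance 3: v2, v8.
Distance 4: v3.
Distance 5: v1 — contains v1.

5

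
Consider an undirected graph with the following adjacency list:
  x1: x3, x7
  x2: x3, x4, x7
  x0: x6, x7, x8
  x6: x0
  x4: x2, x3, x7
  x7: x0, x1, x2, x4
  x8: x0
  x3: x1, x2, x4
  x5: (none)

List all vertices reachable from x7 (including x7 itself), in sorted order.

x0, x1, x2, x3, x4, x6, x7, x8

Start at x7.
Its neighbours: x0, x1, x2, x4.
Then their neighbours: x3, x6, x8.
Nothing further is reachable.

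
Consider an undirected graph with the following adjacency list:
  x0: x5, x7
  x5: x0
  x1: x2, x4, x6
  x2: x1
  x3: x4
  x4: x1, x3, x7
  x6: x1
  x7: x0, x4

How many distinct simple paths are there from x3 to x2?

1

x3–x4–x1–x2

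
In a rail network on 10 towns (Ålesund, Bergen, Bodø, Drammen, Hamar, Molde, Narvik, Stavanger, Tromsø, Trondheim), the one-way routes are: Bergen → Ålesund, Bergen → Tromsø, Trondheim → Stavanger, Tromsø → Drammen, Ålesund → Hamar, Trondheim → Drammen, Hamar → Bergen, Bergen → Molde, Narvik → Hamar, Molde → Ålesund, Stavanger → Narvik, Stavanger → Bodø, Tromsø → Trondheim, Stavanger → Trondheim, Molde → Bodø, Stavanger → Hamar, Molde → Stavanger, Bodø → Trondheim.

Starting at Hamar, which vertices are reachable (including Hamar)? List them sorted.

Start at Hamar.
Its neighbours: Bergen.
Then their neighbours: Ålesund, Molde, Tromsø.
Then next layer: Bodø, Drammen, Stavanger, Trondheim.
Then next layer: Narvik.
Every vertex is now reached.

Ålesund, Bergen, Bodø, Drammen, Hamar, Molde, Narvik, Stavanger, Tromsø, Trondheim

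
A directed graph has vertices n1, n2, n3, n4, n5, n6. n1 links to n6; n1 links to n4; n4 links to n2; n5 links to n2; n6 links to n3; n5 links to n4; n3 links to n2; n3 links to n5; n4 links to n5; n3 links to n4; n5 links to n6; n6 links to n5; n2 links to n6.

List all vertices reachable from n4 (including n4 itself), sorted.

Start at n4.
Its neighbours: n2, n5.
Then their neighbours: n6.
Then next layer: n3.
Nothing further is reachable.

n2, n3, n4, n5, n6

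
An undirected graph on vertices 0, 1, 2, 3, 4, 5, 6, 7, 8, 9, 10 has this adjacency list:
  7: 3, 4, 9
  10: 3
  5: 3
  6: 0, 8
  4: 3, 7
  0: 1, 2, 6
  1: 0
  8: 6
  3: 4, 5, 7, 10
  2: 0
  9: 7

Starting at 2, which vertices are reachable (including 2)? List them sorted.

Start at 2.
Its neighbours: 0.
Then their neighbours: 1, 6.
Then next layer: 8.
Nothing further is reachable.

0, 1, 2, 6, 8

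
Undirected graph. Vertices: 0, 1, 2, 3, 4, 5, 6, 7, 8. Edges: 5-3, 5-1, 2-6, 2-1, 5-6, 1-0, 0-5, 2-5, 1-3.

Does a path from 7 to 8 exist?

7 has no edges, so nothing is reachable from it.

No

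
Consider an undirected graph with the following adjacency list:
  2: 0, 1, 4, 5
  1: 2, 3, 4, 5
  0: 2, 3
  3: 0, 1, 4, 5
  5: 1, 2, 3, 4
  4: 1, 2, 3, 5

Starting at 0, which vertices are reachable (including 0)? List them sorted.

0, 1, 2, 3, 4, 5

Start at 0.
Its neighbours: 2, 3.
Then their neighbours: 1, 4, 5.
Every vertex is now reached.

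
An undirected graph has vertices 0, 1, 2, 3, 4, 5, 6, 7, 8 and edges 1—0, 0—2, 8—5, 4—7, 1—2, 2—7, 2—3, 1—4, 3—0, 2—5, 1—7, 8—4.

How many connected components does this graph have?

2

From 0: component {0, 1, 2, 3, 4, 5, 7, 8}.
From 6: component {6}.
That's 2 components.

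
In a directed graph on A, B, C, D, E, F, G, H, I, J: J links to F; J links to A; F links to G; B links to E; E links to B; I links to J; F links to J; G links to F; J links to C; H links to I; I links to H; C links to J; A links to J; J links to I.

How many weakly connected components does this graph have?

3

From A: component {A, C, F, G, H, I, J}.
From B: component {B, E}.
From D: component {D}.
That's 3 components.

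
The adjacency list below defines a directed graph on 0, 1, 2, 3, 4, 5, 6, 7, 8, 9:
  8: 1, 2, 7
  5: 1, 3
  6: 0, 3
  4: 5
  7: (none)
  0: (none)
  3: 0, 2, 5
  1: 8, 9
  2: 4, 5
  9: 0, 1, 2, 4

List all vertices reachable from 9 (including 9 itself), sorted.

0, 1, 2, 3, 4, 5, 7, 8, 9

Start at 9.
Its neighbours: 0, 1, 2, 4.
Then their neighbours: 5, 8.
Then next layer: 3, 7.
Nothing further is reachable.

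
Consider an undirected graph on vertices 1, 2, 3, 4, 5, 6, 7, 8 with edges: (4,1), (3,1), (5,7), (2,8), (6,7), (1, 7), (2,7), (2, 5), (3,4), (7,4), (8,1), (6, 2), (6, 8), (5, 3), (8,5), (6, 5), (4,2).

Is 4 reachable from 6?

Explore from 6.
Distance 1: reach 2, 5, 7, 8.
Distance 2: reach 1, 3, 4.
Found 4.

Yes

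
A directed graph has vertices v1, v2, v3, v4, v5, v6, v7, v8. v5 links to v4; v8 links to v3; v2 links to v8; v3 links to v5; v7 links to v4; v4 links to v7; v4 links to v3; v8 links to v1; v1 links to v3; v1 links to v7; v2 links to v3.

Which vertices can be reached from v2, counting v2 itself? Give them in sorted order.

v1, v2, v3, v4, v5, v7, v8

Start at v2.
Its neighbours: v3, v8.
Then their neighbours: v1, v5.
Then next layer: v4, v7.
Nothing further is reachable.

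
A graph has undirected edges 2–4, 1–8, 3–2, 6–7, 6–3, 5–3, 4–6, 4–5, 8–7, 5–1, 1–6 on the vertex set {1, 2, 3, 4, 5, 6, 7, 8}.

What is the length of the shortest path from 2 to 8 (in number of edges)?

Distance 0: 2.
Distance 1: 3, 4.
Distance 2: 5, 6.
Distance 3: 1, 7.
Distance 4: 8 — contains 8.

4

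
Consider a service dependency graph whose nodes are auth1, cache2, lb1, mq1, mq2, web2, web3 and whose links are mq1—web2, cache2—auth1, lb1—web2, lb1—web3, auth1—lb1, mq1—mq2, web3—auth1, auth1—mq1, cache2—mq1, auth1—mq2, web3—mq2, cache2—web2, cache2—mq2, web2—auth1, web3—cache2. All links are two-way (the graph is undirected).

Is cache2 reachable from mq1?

Explore from mq1.
Distance 1: reach auth1, cache2, mq2, web2.
Found cache2.

Yes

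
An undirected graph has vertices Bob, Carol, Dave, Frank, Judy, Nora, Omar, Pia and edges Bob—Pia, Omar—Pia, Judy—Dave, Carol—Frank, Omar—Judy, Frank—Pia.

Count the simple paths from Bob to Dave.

Bob–Pia–Omar–Judy–Dave

1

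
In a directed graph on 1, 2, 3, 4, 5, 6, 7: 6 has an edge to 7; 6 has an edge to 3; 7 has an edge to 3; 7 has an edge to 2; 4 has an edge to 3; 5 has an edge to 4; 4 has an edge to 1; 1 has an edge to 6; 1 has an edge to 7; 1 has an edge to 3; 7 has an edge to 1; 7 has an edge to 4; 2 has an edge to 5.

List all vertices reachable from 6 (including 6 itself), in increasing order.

1, 2, 3, 4, 5, 6, 7

Start at 6.
Its neighbours: 3, 7.
Then their neighbours: 1, 2, 4.
Then next layer: 5.
Every vertex is now reached.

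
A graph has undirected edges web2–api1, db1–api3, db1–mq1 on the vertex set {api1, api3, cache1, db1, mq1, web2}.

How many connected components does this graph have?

From api1: component {api1, web2}.
From api3: component {api3, db1, mq1}.
From cache1: component {cache1}.
That's 3 components.

3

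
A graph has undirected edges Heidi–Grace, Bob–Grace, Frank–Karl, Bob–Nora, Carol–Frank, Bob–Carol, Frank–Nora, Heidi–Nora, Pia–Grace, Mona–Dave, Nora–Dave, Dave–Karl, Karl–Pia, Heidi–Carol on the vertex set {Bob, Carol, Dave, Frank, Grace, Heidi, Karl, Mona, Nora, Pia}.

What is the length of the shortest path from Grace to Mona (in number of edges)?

4

Distance 0: Grace.
Distance 1: Bob, Heidi, Pia.
Distance 2: Carol, Karl, Nora.
Distance 3: Dave, Frank.
Distance 4: Mona — contains Mona.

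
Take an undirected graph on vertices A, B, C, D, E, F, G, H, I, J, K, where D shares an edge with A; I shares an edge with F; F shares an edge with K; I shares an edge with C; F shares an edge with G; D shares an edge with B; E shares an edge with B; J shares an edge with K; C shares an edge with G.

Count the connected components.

3

From A: component {A, B, D, E}.
From C: component {C, F, G, I, J, K}.
From H: component {H}.
That's 3 components.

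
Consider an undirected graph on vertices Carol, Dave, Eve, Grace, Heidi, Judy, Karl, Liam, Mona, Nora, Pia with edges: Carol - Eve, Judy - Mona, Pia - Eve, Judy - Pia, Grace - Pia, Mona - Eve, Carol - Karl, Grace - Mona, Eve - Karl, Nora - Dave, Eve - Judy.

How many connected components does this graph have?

4

From Carol: component {Carol, Eve, Grace, Judy, Karl, Mona, Pia}.
From Dave: component {Dave, Nora}.
From Heidi: component {Heidi}.
From Liam: component {Liam}.
That's 4 components.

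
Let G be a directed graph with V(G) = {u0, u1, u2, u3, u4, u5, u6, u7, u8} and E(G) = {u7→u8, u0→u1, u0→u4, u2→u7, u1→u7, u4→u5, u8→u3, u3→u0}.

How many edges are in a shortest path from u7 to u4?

4

Distance 0: u7.
Distance 1: u8.
Distance 2: u3.
Distance 3: u0.
Distance 4: u1, u4 — contains u4.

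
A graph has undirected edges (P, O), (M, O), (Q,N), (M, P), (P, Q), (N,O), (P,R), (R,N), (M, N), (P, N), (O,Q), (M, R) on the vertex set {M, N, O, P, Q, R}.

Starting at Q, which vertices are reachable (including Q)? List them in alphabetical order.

Start at Q.
Its neighbours: N, O, P.
Then their neighbours: M, R.
Every vertex is now reached.

M, N, O, P, Q, R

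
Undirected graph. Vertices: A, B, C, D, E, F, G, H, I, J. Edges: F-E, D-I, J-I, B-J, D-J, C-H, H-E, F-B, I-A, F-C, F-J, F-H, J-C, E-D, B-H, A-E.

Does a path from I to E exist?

Explore from I.
Distance 1: reach A, D, J.
Distance 2: reach B, C, E, F.
Found E.

Yes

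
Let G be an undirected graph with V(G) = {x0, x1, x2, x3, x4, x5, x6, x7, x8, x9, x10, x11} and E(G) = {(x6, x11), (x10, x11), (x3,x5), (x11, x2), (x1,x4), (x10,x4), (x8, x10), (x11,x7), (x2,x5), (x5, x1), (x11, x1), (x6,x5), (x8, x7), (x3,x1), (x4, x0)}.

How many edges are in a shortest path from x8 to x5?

4

Distance 0: x8.
Distance 1: x7, x10.
Distance 2: x4, x11.
Distance 3: x0, x1, x2, x6.
Distance 4: x3, x5 — contains x5.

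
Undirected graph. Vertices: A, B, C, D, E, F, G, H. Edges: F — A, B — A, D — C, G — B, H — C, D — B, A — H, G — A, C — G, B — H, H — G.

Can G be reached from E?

E has no edges, so nothing is reachable from it.

No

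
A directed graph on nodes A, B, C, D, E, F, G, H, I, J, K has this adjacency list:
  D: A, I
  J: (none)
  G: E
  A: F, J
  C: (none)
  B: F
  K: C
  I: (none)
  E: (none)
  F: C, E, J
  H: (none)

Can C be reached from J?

No

J has no outgoing edges, so nothing is reachable from it.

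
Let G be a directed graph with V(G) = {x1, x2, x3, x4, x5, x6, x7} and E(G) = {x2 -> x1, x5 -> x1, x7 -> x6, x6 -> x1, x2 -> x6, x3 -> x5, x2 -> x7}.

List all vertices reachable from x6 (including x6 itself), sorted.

x1, x6

Start at x6.
Its neighbours: x1.
Nothing further is reachable.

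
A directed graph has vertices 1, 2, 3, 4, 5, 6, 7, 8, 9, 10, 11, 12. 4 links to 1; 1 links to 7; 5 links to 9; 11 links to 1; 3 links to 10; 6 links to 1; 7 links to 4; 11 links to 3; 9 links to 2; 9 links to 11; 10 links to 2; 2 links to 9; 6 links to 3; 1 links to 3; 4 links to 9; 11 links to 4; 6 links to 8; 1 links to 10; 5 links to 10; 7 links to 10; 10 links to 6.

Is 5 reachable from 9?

Explore from 9.
Distance 1: reach 2, 11.
Distance 2: reach 1, 3, 4.
Distance 3: reach 7, 10.
Distance 4: reach 6.
Distance 5: reach 8.
The search from 9 is exhausted; no directed path reaches 5.

No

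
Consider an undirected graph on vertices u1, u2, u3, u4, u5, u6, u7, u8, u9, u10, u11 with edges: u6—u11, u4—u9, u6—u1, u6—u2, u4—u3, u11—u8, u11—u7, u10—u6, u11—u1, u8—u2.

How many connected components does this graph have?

From u1: component {u1, u2, u6, u7, u8, u10, u11}.
From u3: component {u3, u4, u9}.
From u5: component {u5}.
That's 3 components.

3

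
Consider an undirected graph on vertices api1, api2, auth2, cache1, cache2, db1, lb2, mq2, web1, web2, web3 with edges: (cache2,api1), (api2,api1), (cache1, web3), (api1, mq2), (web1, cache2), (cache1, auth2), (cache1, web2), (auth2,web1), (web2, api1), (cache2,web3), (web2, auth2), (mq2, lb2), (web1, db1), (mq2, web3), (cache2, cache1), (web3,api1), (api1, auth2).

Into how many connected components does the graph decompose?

From api1: component {api1, api2, auth2, cache1, cache2, db1, lb2, mq2, web1, web2, web3}.
That's 1 component.

1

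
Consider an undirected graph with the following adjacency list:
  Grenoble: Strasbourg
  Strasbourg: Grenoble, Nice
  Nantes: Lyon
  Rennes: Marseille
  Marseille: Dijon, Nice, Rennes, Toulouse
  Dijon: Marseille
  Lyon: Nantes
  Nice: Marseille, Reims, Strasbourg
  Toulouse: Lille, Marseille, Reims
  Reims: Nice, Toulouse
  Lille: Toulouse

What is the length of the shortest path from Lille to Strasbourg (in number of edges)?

Distance 0: Lille.
Distance 1: Toulouse.
Distance 2: Marseille, Reims.
Distance 3: Dijon, Nice, Rennes.
Distance 4: Strasbourg — contains Strasbourg.

4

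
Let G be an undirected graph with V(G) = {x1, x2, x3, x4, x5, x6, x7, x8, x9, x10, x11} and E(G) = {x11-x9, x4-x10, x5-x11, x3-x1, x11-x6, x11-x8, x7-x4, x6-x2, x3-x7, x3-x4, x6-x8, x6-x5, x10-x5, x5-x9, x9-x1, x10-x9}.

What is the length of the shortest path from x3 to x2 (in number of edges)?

5

Distance 0: x3.
Distance 1: x1, x4, x7.
Distance 2: x9, x10.
Distance 3: x5, x11.
Distance 4: x6, x8.
Distance 5: x2 — contains x2.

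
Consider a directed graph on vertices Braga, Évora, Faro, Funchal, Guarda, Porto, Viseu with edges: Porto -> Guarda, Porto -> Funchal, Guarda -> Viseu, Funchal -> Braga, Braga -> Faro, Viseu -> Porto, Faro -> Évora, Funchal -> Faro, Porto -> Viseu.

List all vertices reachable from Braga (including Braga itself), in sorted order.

Start at Braga.
Its neighbours: Faro.
Then their neighbours: Évora.
Nothing further is reachable.

Braga, Évora, Faro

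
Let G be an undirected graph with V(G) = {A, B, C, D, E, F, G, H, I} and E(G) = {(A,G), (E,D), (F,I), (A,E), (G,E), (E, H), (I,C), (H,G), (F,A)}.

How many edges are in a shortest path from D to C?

Distance 0: D.
Distance 1: E.
Distance 2: A, G, H.
Distance 3: F.
Distance 4: I.
Distance 5: C — contains C.

5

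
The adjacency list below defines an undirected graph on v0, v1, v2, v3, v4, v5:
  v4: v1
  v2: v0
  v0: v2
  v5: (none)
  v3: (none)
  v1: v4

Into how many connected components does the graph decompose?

From v0: component {v0, v2}.
From v1: component {v1, v4}.
From v3: component {v3}.
From v5: component {v5}.
That's 4 components.

4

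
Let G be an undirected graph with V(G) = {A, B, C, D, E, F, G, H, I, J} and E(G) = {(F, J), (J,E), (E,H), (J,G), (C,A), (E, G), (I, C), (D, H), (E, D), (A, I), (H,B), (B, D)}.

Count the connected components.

From A: component {A, C, I}.
From B: component {B, D, E, F, G, H, J}.
That's 2 components.

2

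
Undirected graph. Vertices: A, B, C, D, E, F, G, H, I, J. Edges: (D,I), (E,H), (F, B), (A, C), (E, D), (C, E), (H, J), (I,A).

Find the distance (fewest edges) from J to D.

3

Distance 0: J.
Distance 1: H.
Distance 2: E.
Distance 3: C, D — contains D.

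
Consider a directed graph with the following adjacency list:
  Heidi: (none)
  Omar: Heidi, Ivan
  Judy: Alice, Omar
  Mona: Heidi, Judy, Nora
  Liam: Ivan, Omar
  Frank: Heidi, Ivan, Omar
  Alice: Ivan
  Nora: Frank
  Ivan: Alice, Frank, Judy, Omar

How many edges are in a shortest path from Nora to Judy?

3

Distance 0: Nora.
Distance 1: Frank.
Distance 2: Heidi, Ivan, Omar.
Distance 3: Alice, Judy — contains Judy.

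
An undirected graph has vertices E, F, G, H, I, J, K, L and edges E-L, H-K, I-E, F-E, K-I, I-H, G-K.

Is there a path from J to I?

No

J has no edges, so nothing is reachable from it.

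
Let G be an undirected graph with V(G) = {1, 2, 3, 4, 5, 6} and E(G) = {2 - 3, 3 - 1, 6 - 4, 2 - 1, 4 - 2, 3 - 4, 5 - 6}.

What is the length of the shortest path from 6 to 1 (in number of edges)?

Distance 0: 6.
Distance 1: 4, 5.
Distance 2: 2, 3.
Distance 3: 1 — contains 1.

3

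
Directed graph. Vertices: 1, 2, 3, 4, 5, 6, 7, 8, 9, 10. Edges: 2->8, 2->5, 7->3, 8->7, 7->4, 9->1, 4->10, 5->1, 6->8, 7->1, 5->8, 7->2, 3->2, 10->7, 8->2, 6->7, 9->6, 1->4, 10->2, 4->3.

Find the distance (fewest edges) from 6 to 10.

Distance 0: 6.
Distance 1: 7, 8.
Distance 2: 1, 2, 3, 4.
Distance 3: 5, 10 — contains 10.

3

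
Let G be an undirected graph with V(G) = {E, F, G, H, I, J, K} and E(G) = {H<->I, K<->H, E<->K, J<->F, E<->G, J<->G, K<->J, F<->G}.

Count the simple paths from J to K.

3

J–F–G–E–K
J–G–E–K
J–K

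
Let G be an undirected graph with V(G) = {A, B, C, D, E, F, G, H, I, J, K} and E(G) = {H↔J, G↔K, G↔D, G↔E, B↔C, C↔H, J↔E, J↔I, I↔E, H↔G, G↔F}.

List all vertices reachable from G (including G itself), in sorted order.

B, C, D, E, F, G, H, I, J, K

Start at G.
Its neighbours: D, E, F, H, K.
Then their neighbours: C, I, J.
Then next layer: B.
Nothing further is reachable.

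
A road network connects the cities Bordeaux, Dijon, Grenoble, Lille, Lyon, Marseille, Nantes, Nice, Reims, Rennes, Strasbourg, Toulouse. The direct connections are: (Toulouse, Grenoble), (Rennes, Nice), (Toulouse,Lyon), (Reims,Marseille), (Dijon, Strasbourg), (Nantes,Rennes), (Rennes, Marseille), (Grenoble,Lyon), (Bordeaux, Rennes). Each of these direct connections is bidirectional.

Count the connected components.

From Bordeaux: component {Bordeaux, Marseille, Nantes, Nice, Reims, Rennes}.
From Dijon: component {Dijon, Strasbourg}.
From Grenoble: component {Grenoble, Lyon, Toulouse}.
From Lille: component {Lille}.
That's 4 components.

4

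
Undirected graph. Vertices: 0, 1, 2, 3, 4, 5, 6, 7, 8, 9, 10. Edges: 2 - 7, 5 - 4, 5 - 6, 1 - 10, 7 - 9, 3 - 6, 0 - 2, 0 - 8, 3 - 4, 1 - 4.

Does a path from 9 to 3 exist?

No

Explore from 9.
Distance 1: reach 7.
Distance 2: reach 2.
Distance 3: reach 0.
Distance 4: reach 8.
The search is exhausted without reaching 3; it lies in a different component.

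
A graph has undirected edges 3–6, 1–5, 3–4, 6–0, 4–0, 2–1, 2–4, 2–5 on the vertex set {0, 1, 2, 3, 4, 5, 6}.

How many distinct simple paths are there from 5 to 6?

4

5–1–2–4–0–6
5–1–2–4–3–6
5–2–4–0–6
5–2–4–3–6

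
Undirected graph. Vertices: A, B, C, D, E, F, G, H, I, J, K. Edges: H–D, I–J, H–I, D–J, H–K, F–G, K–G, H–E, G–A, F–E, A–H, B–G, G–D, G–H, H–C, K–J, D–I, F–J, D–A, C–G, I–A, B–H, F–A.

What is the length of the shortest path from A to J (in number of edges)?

Distance 0: A.
Distance 1: D, F, G, H, I.
Distance 2: B, C, E, J, K — contains J.

2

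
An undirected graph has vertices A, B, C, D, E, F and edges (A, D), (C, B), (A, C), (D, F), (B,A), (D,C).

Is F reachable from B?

Yes

Explore from B.
Distance 1: reach A, C.
Distance 2: reach D.
Distance 3: reach F.
Found F.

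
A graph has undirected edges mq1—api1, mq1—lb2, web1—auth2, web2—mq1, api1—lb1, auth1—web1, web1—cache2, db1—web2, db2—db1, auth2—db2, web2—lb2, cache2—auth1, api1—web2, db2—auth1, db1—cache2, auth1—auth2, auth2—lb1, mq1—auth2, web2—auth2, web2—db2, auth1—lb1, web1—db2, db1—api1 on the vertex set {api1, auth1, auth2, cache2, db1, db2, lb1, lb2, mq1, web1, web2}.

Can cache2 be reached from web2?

Yes

Explore from web2.
Distance 1: reach api1, auth2, db1, db2, lb2, mq1.
Distance 2: reach auth1, cache2, lb1, web1.
Found cache2.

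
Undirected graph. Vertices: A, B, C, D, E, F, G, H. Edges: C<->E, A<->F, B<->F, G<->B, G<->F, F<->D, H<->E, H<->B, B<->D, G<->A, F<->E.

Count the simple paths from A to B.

A–F–B
A–F–D–B
A–F–E–H–B
A–F–G–B
A–G–B
A–G–F–B
A–G–F–D–B
A–G–F–E–H–B

8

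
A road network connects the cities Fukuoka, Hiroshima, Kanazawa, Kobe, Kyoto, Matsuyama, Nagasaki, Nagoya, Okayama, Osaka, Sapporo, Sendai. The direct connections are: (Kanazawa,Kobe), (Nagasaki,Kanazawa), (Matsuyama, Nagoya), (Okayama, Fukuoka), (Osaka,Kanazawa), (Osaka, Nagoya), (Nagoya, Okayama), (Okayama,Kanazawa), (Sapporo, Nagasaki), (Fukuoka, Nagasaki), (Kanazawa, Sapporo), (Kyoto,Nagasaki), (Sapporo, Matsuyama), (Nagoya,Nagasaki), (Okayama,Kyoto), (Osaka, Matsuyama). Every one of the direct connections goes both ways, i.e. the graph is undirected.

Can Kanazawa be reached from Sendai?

Sendai has no edges, so nothing is reachable from it.

No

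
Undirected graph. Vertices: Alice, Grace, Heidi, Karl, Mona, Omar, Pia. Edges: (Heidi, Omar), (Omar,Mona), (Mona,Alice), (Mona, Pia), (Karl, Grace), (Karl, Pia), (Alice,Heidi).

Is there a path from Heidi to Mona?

Explore from Heidi.
Distance 1: reach Alice, Omar.
Distance 2: reach Mona.
Found Mona.

Yes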